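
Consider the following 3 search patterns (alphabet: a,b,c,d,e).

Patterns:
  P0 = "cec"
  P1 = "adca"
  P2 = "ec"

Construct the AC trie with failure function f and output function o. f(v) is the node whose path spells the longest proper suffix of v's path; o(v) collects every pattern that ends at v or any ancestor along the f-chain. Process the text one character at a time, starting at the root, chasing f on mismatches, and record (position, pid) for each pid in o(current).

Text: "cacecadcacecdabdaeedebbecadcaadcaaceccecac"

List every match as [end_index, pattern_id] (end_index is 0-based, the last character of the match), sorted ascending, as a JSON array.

Build:
Trie (insert patterns):
  0='ε' goto a→4 c→1 e→8
  1='c' goto e→2
  2='ce' goto c→3
  3='cec' goto ·  ←P0
  4='a' goto d→5
  5='ad' goto c→6
  6='adc' goto a→7
  7='adca' goto ·  ←P1
  8='e' goto c→9
  9='ec' goto ·  ←P2

Failure links (BFS by depth):
  fail(1) 'c': from fail(0)=0 chase 'c': 0 ⇒ 0;  out=∅∪out(0)=∅
  fail(4) 'a': from fail(0)=0 chase 'a': 0 ⇒ 0;  out=∅∪out(0)=∅
  fail(8) 'e': from fail(0)=0 chase 'e': 0 ⇒ 0;  out=∅∪out(0)=∅
  fail(2) 'ce': from fail(1)=0 chase 'e': 0 ⇒ 8;  out=∅∪out(8)=∅
  fail(5) 'ad': from fail(4)=0 chase 'd': 0 ⇒ 0;  out=∅∪out(0)=∅
  fail(9) 'ec': from fail(8)=0 chase 'c': 0 ⇒ 1;  out={2}∪out(1)={2}
  fail(3) 'cec': from fail(2)=8 chase 'c': 8 ⇒ 9;  out={0}∪out(9)={0,2}
  fail(6) 'adc': from fail(5)=0 chase 'c': 0 ⇒ 1;  out=∅∪out(1)=∅
  fail(7) 'adca': from fail(6)=1 chase 'a': 1→0 ⇒ 4;  out={1}∪out(4)={1}

Text stream:
[0] read 'c'  n0⇒n1
[1] read 'a'  n1⇒n4 (via fail)
[2] read 'c'  n4⇒n1 (via fail)
[3] read 'e'  n1⇒n2
[4] read 'c'  n2⇒n3  ** P0@[2:4],P2@[3:4]
[5] read 'a'  n3⇒n4 (via fail)
[6] read 'd'  n4⇒n5
[7] read 'c'  n5⇒n6
[8] read 'a'  n6⇒n7  ** P1@[5:8]
[9] read 'c'  n7⇒n1 (via fail)
[10] read 'e'  n1⇒n2
[11] read 'c'  n2⇒n3  ** P0@[9:11],P2@[10:11]
[12] read 'd'  n3⇒n0 (via fail)
[13] read 'a'  n0⇒n4
[14] read 'b'  n4⇒n0 (via fail)
[15] read 'd'  n0⇒n0
[16] read 'a'  n0⇒n4
[17] read 'e'  n4⇒n8 (via fail)
[18] read 'e'  n8⇒n8 (via fail)
[19] read 'd'  n8⇒n0 (via fail)
[20] read 'e'  n0⇒n8
[21] read 'b'  n8⇒n0 (via fail)
[22] read 'b'  n0⇒n0
[23] read 'e'  n0⇒n8
[24] read 'c'  n8⇒n9  ** P2@[23:24]
[25] read 'a'  n9⇒n4 (via fail)
[26] read 'd'  n4⇒n5
[27] read 'c'  n5⇒n6
[28] read 'a'  n6⇒n7  ** P1@[25:28]
[29] read 'a'  n7⇒n4 (via fail)
[30] read 'd'  n4⇒n5
[31] read 'c'  n5⇒n6
[32] read 'a'  n6⇒n7  ** P1@[29:32]
[33] read 'a'  n7⇒n4 (via fail)
[34] read 'c'  n4⇒n1 (via fail)
[35] read 'e'  n1⇒n2
[36] read 'c'  n2⇒n3  ** P0@[34:36],P2@[35:36]
[37] read 'c'  n3⇒n1 (via fail)
[38] read 'e'  n1⇒n2
[39] read 'c'  n2⇒n3  ** P0@[37:39],P2@[38:39]
[40] read 'a'  n3⇒n4 (via fail)
[41] read 'c'  n4⇒n1 (via fail)

All matches (sorted): [[4,0],[4,2],[8,1],[11,0],[11,2],[24,2],[28,1],[32,1],[36,0],[36,2],[39,0],[39,2]]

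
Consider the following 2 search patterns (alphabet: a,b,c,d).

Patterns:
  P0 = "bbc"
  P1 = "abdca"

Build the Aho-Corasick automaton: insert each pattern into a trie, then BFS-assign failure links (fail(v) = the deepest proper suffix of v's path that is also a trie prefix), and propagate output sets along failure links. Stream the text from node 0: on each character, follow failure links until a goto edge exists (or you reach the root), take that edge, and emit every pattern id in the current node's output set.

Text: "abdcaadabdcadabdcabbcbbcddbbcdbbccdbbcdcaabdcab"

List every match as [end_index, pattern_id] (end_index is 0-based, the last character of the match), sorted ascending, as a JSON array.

Construct AC machine:
Trie (insert patterns):
  n0 'ε': a→4 b→1
  n1 'b': b→2
  n2 'bb': c→3
  n3 'bbc': ·  [P0 ends]
  n4 'a': b→5
  n5 'ab': d→6
  n6 'abd': c→7
  n7 'abdc': a→8
  n8 'abdca': ·  [P1 ends]

Failure links (BFS by depth):
  n1('b'): parent n0 fail=0; on 'b' 0 → fail=0;  out ∅∪∅=∅
  n4('a'): parent n0 fail=0; on 'a' 0 → fail=0;  out ∅∪∅=∅
  n2('bb'): parent n1 fail=0; on 'b' 0 → fail=1;  out ∅∪∅=∅
  n5('ab'): parent n4 fail=0; on 'b' 0 → fail=1;  out ∅∪∅=∅
  n3('bbc'): parent n2 fail=1; on 'c' 1→0 → fail=0;  out {0}∪∅={0}
  n6('abd'): parent n5 fail=1; on 'd' 1→0 → fail=0;  out ∅∪∅=∅
  n7('abdc'): parent n6 fail=0; on 'c' 0 → fail=0;  out ∅∪∅=∅
  n8('abdca'): parent n7 fail=0; on 'a' 0 → fail=4;  out {1}∪∅={1}

Text stream:
i=0 'a': node 0→4
i=1 'b': node 4→5
i=2 'd': node 5→6
i=3 'c': node 6→7
i=4 'a': node 7→8  ** P1@[0:4]
i=5 'a': node 8→4 ·f
i=6 'd': node 4→0 ·f
i=7 'a': node 0→4
i=8 'b': node 4→5
i=9 'd': node 5→6
i=10 'c': node 6→7
i=11 'a': node 7→8  ** P1@[7:11]
i=12 'd': node 8→0 ·f
i=13 'a': node 0→4
i=14 'b': node 4→5
i=15 'd': node 5→6
i=16 'c': node 6→7
i=17 'a': node 7→8  ** P1@[13:17]
i=18 'b': node 8→5 ·f
i=19 'b': node 5→2 ·f
i=20 'c': node 2→3  ** P0@[18:20]
i=21 'b': node 3→1 ·f
i=22 'b': node 1→2
i=23 'c': node 2→3  ** P0@[21:23]
i=24 'd': node 3→0 ·f
i=25 'd': node 0→0
i=26 'b': node 0→1
i=27 'b': node 1→2
i=28 'c': node 2→3  ** P0@[26:28]
i=29 'd': node 3→0 ·f
i=30 'b': node 0→1
i=31 'b': node 1→2
i=32 'c': node 2→3  ** P0@[30:32]
i=33 'c': node 3→0 ·f
i=34 'd': node 0→0
i=35 'b': node 0→1
i=36 'b': node 1→2
i=37 'c': node 2→3  ** P0@[35:37]
i=38 'd': node 3→0 ·f
i=39 'c': node 0→0
i=40 'a': node 0→4
i=41 'a': node 4→4 ·f
i=42 'b': node 4→5
i=43 'd': node 5→6
i=44 'c': node 6→7
i=45 'a': node 7→8  ** P1@[41:45]
i=46 'b': node 8→5 ·f

Matches: [[4,1],[11,1],[17,1],[20,0],[23,0],[28,0],[32,0],[37,0],[45,1]]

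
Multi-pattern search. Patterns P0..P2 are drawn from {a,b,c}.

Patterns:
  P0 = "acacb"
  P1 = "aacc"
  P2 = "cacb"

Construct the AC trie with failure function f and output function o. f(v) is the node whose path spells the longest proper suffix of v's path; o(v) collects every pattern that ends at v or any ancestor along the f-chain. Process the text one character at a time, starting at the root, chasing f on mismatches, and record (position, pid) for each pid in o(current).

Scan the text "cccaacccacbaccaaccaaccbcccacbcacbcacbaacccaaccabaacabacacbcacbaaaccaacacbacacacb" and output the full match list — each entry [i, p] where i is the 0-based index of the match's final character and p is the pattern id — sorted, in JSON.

Construct AC machine:
Trie (insert patterns):
  0='ε' goto a→1 c→9
  1='a' goto a→6 c→2
  2='ac' goto a→3
  3='aca' goto c→4
  4='acac' goto b→5
  5='acacb' goto ·  ←P0
  6='aa' goto c→7
  7='aac' goto c→8
  8='aacc' goto ·  ←P1
  9='c' goto a→10
  10='ca' goto c→11
  11='cac' goto b→12
  12='cacb' goto ·  ←P2

Failure links (BFS by depth):
  fail(1) 'a': from fail(0)=0 chase 'a': 0 ⇒ 0;  out=∅∪out(0)=∅
  fail(9) 'c': from fail(0)=0 chase 'c': 0 ⇒ 0;  out=∅∪out(0)=∅
  fail(2) 'ac': from fail(1)=0 chase 'c': 0 ⇒ 9;  out=∅∪out(9)=∅
  fail(6) 'aa': from fail(1)=0 chase 'a': 0 ⇒ 1;  out=∅∪out(1)=∅
  fail(10) 'ca': from fail(9)=0 chase 'a': 0 ⇒ 1;  out=∅∪out(1)=∅
  fail(3) 'aca': from fail(2)=9 chase 'a': 9 ⇒ 10;  out=∅∪out(10)=∅
  fail(7) 'aac': from fail(6)=1 chase 'c': 1 ⇒ 2;  out=∅∪out(2)=∅
  fail(11) 'cac': from fail(10)=1 chase 'c': 1 ⇒ 2;  out=∅∪out(2)=∅
  fail(4) 'acac': from fail(3)=10 chase 'c': 10 ⇒ 11;  out=∅∪out(11)=∅
  fail(8) 'aacc': from fail(7)=2 chase 'c': 2→9→0 ⇒ 9;  out={1}∪out(9)={1}
  fail(12) 'cacb': from fail(11)=2 chase 'b': 2→9→0 ⇒ 0;  out={2}∪out(0)={2}
  fail(5) 'acacb': from fail(4)=11 chase 'b': 11 ⇒ 12;  out={0}∪out(12)={0,2}

Scan:
pos 0 'c': at 9
pos 1 'c': at 9 (via fail)
pos 2 'c': at 9 (via fail)
pos 3 'a': at 10
pos 4 'a': at 6 (via fail)
pos 5 'c': at 7
pos 6 'c': at 8  ** P1@[3:6]
pos 7 'c': at 9 (via fail)
pos 8 'a': at 10
pos 9 'c': at 11
pos 10 'b': at 12  ** P2@[7:10]
pos 11 'a': at 1 (via fail)
pos 12 'c': at 2
pos 13 'c': at 9 (via fail)
pos 14 'a': at 10
pos 15 'a': at 6 (via fail)
pos 16 'c': at 7
pos 17 'c': at 8  ** P1@[14:17]
pos 18 'a': at 10 (via fail)
pos 19 'a': at 6 (via fail)
pos 20 'c': at 7
pos 21 'c': at 8  ** P1@[18:21]
pos 22 'b': at 0 (via fail)
pos 23 'c': at 9
pos 24 'c': at 9 (via fail)
pos 25 'c': at 9 (via fail)
pos 26 'a': at 10
pos 27 'c': at 11
pos 28 'b': at 12  ** P2@[25:28]
pos 29 'c': at 9 (via fail)
pos 30 'a': at 10
pos 31 'c': at 11
pos 32 'b': at 12  ** P2@[29:32]
pos 33 'c': at 9 (via fail)
pos 34 'a': at 10
pos 35 'c': at 11
pos 36 'b': at 12  ** P2@[33:36]
pos 37 'a': at 1 (via fail)
pos 38 'a': at 6
pos 39 'c': at 7
pos 40 'c': at 8  ** P1@[37:40]
pos 41 'c': at 9 (via fail)
pos 42 'a': at 10
pos 43 'a': at 6 (via fail)
pos 44 'c': at 7
pos 45 'c': at 8  ** P1@[42:45]
pos 46 'a': at 10 (via fail)
pos 47 'b': at 0 (via fail)
pos 48 'a': at 1
pos 49 'a': at 6
pos 50 'c': at 7
pos 51 'a': at 3 (via fail)
pos 52 'b': at 0 (via fail)
pos 53 'a': at 1
pos 54 'c': at 2
pos 55 'a': at 3
pos 56 'c': at 4
pos 57 'b': at 5  ** P0@[53:57],P2@[54:57]
pos 58 'c': at 9 (via fail)
pos 59 'a': at 10
pos 60 'c': at 11
pos 61 'b': at 12  ** P2@[58:61]
pos 62 'a': at 1 (via fail)
pos 63 'a': at 6
pos 64 'a': at 6 (via fail)
pos 65 'c': at 7
pos 66 'c': at 8  ** P1@[63:66]
pos 67 'a': at 10 (via fail)
pos 68 'a': at 6 (via fail)
pos 69 'c': at 7
pos 70 'a': at 3 (via fail)
pos 71 'c': at 4
pos 72 'b': at 5  ** P0@[68:72],P2@[69:72]
pos 73 'a': at 1 (via fail)
pos 74 'c': at 2
pos 75 'a': at 3
pos 76 'c': at 4
pos 77 'a': at 3 (via fail)
pos 78 'c': at 4
pos 79 'b': at 5  ** P0@[75:79],P2@[76:79]

All matches (sorted): [[6,1],[10,2],[17,1],[21,1],[28,2],[32,2],[36,2],[40,1],[45,1],[57,0],[57,2],[61,2],[66,1],[72,0],[72,2],[79,0],[79,2]]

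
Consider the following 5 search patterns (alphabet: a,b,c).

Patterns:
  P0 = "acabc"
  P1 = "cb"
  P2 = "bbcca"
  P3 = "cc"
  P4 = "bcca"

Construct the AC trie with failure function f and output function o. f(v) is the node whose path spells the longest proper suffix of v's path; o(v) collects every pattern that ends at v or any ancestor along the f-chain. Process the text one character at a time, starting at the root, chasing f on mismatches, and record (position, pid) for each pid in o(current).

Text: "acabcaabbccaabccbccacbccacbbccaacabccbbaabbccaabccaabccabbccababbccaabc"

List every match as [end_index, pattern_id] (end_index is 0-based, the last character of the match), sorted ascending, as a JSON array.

Build automaton:
Trie (insert patterns):
  0='ε' goto a→1 b→8 c→6
  1='a' goto c→2
  2='ac' goto a→3
  3='aca' goto b→4
  4='acab' goto c→5
  5='acabc' goto ·  [P0 ends]
  6='c' goto b→7 c→13
  7='cb' goto ·  [P1 ends]
  8='b' goto b→9 c→14
  9='bb' goto c→10
  10='bbc' goto c→11
  11='bbcc' goto a→12
  12='bbcca' goto ·  [P2 ends]
  13='cc' goto ·  [P3 ends]
  14='bc' goto c→15
  15='bcc' goto a→16
  16='bcca' goto ·  [P4 ends]

Failure links (BFS by depth):
  fail(1) 'a': from fail(0)=0 chase 'a': 0 ⇒ 0;  out=∅∪out(0)=∅
  fail(6) 'c': from fail(0)=0 chase 'c': 0 ⇒ 0;  out=∅∪out(0)=∅
  fail(8) 'b': from fail(0)=0 chase 'b': 0 ⇒ 0;  out=∅∪out(0)=∅
  fail(2) 'ac': from fail(1)=0 chase 'c': 0 ⇒ 6;  out=∅∪out(6)=∅
  fail(7) 'cb': from fail(6)=0 chase 'b': 0 ⇒ 8;  out={1}∪out(8)={1}
  fail(9) 'bb': from fail(8)=0 chase 'b': 0 ⇒ 8;  out=∅∪out(8)=∅
  fail(13) 'cc': from fail(6)=0 chase 'c': 0 ⇒ 6;  out={3}∪out(6)={3}
  fail(14) 'bc': from fail(8)=0 chase 'c': 0 ⇒ 6;  out=∅∪out(6)=∅
  fail(3) 'aca': from fail(2)=6 chase 'a': 6→0 ⇒ 1;  out=∅∪out(1)=∅
  fail(10) 'bbc': from fail(9)=8 chase 'c': 8 ⇒ 14;  out=∅∪out(14)=∅
  fail(15) 'bcc': from fail(14)=6 chase 'c': 6 ⇒ 13;  out=∅∪out(13)={3}
  fail(4) 'acab': from fail(3)=1 chase 'b': 1→0 ⇒ 8;  out=∅∪out(8)=∅
  fail(11) 'bbcc': from fail(10)=14 chase 'c': 14 ⇒ 15;  out=∅∪out(15)={3}
  fail(16) 'bcca': from fail(15)=13 chase 'a': 13→6→0 ⇒ 1;  out={4}∪out(1)={4}
  fail(5) 'acabc': from fail(4)=8 chase 'c': 8 ⇒ 14;  out={0}∪out(14)={0}
  fail(12) 'bbcca': from fail(11)=15 chase 'a': 15 ⇒ 16;  out={2}∪out(16)={2,4}

Text stream:
[0] read 'a'  n0⇒n1
[1] read 'c'  n1⇒n2
[2] read 'a'  n2⇒n3
[3] read 'b'  n3⇒n4
[4] read 'c'  n4⇒n5  → match P0@[0:4]
[5] read 'a'  n5⇒n1 (via fail)
[6] read 'a'  n1⇒n1 (via fail)
[7] read 'b'  n1⇒n8 (via fail)
[8] read 'b'  n8⇒n9
[9] read 'c'  n9⇒n10
[10] read 'c'  n10⇒n11  → match P3@[9:10]
[11] read 'a'  n11⇒n12  → match P2@[7:11],P4@[8:11]
[12] read 'a'  n12⇒n1 (via fail)
[13] read 'b'  n1⇒n8 (via fail)
[14] read 'c'  n8⇒n14
[15] read 'c'  n14⇒n15  → match P3@[14:15]
[16] read 'b'  n15⇒n7 (via fail)  → match P1@[15:16]
[17] read 'c'  n7⇒n14 (via fail)
[18] read 'c'  n14⇒n15  → match P3@[17:18]
[19] read 'a'  n15⇒n16  → match P4@[16:19]
[20] read 'c'  n16⇒n2 (via fail)
[21] read 'b'  n2⇒n7 (via fail)  → match P1@[20:21]
[22] read 'c'  n7⇒n14 (via fail)
[23] read 'c'  n14⇒n15  → match P3@[22:23]
[24] read 'a'  n15⇒n16  → match P4@[21:24]
[25] read 'c'  n16⇒n2 (via fail)
[26] read 'b'  n2⇒n7 (via fail)  → match P1@[25:26]
[27] read 'b'  n7⇒n9 (via fail)
[28] read 'c'  n9⇒n10
[29] read 'c'  n10⇒n11  → match P3@[28:29]
[30] read 'a'  n11⇒n12  → match P2@[26:30],P4@[27:30]
[31] read 'a'  n12⇒n1 (via fail)
[32] read 'c'  n1⇒n2
[33] read 'a'  n2⇒n3
[34] read 'b'  n3⇒n4
[35] read 'c'  n4⇒n5  → match P0@[31:35]
[36] read 'c'  n5⇒n15 (via fail)  → match P3@[35:36]
[37] read 'b'  n15⇒n7 (via fail)  → match P1@[36:37]
[38] read 'b'  n7⇒n9 (via fail)
[39] read 'a'  n9⇒n1 (via fail)
[40] read 'a'  n1⇒n1 (via fail)
[41] read 'b'  n1⇒n8 (via fail)
[42] read 'b'  n8⇒n9
[43] read 'c'  n9⇒n10
[44] read 'c'  n10⇒n11  → match P3@[43:44]
[45] read 'a'  n11⇒n12  → match P2@[41:45],P4@[42:45]
[46] read 'a'  n12⇒n1 (via fail)
[47] read 'b'  n1⇒n8 (via fail)
[48] read 'c'  n8⇒n14
[49] read 'c'  n14⇒n15  → match P3@[48:49]
[50] read 'a'  n15⇒n16  → match P4@[47:50]
[51] read 'a'  n16⇒n1 (via fail)
[52] read 'b'  n1⇒n8 (via fail)
[53] read 'c'  n8⇒n14
[54] read 'c'  n14⇒n15  → match P3@[53:54]
[55] read 'a'  n15⇒n16  → match P4@[52:55]
[56] read 'b'  n16⇒n8 (via fail)
[57] read 'b'  n8⇒n9
[58] read 'c'  n9⇒n10
[59] read 'c'  n10⇒n11  → match P3@[58:59]
[60] read 'a'  n11⇒n12  → match P2@[56:60],P4@[57:60]
[61] read 'b'  n12⇒n8 (via fail)
[62] read 'a'  n8⇒n1 (via fail)
[63] read 'b'  n1⇒n8 (via fail)
[64] read 'b'  n8⇒n9
[65] read 'c'  n9⇒n10
[66] read 'c'  n10⇒n11  → match P3@[65:66]
[67] read 'a'  n11⇒n12  → match P2@[63:67],P4@[64:67]
[68] read 'a'  n12⇒n1 (via fail)
[69] read 'b'  n1⇒n8 (via fail)
[70] read 'c'  n8⇒n14

All matches (sorted): [[4,0],[10,3],[11,2],[11,4],[15,3],[16,1],[18,3],[19,4],[21,1],[23,3],[24,4],[26,1],[29,3],[30,2],[30,4],[35,0],[36,3],[37,1],[44,3],[45,2],[45,4],[49,3],[50,4],[54,3],[55,4],[59,3],[60,2],[60,4],[66,3],[67,2],[67,4]]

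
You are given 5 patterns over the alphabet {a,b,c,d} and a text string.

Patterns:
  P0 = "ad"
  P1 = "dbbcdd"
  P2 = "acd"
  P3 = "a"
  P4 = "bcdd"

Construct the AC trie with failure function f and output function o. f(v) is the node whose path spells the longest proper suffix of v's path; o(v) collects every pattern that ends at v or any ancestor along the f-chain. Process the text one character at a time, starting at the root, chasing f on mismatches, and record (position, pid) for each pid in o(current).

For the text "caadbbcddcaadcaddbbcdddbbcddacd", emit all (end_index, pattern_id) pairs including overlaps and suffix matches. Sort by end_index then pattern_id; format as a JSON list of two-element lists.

Construct AC machine:
Trie nodes:
  0='ε' goto a→1 b→11 d→3
  1='a' goto c→9 d→2  [P3 ends]
  2='ad' goto ·  [P0 ends]
  3='d' goto b→4
  4='db' goto b→5
  5='dbb' goto c→6
  6='dbbc' goto d→7
  7='dbbcd' goto d→8
  8='dbbcdd' goto ·  [P1 ends]
  9='ac' goto d→10
  10='acd' goto ·  [P2 ends]
  11='b' goto c→12
  12='bc' goto d→13
  13='bcd' goto d→14
  14='bcdd' goto ·  [P4 ends]

Failure links (BFS by depth):
  n1('a'): parent n0 fail=0; on 'a' 0 → fail=0;  out {3}∪∅={3}
  n3('d'): parent n0 fail=0; on 'd' 0 → fail=0;  out ∅∪∅=∅
  n11('b'): parent n0 fail=0; on 'b' 0 → fail=0;  out ∅∪∅=∅
  n2('ad'): parent n1 fail=0; on 'd' 0 → fail=3;  out {0}∪∅={0}
  n4('db'): parent n3 fail=0; on 'b' 0 → fail=11;  out ∅∪∅=∅
  n9('ac'): parent n1 fail=0; on 'c' 0 → fail=0;  out ∅∪∅=∅
  n12('bc'): parent n11 fail=0; on 'c' 0 → fail=0;  out ∅∪∅=∅
  n5('dbb'): parent n4 fail=11; on 'b' 11→0 → fail=11;  out ∅∪∅=∅
  n10('acd'): parent n9 fail=0; on 'd' 0 → fail=3;  out {2}∪∅={2}
  n13('bcd'): parent n12 fail=0; on 'd' 0 → fail=3;  out ∅∪∅=∅
  n6('dbbc'): parent n5 fail=11; on 'c' 11 → fail=12;  out ∅∪∅=∅
  n14('bcdd'): parent n13 fail=3; on 'd' 3→0 → fail=3;  out {4}∪∅={4}
  n7('dbbcd'): parent n6 fail=12; on 'd' 12 → fail=13;  out ∅∪∅=∅
  n8('dbbcdd'): parent n7 fail=13; on 'd' 13 → fail=14;  out {1}∪{4}={1,4}

Scan:
pos 0 'c': at 0
pos 1 'a': at 1  emit P3@[1:1]
pos 2 'a': at 1 (via fail)  emit P3@[2:2]
pos 3 'd': at 2  emit P0@[2:3]
pos 4 'b': at 4 (via fail)
pos 5 'b': at 5
pos 6 'c': at 6
pos 7 'd': at 7
pos 8 'd': at 8  emit P1@[3:8],P4@[5:8]
pos 9 'c': at 0 (via fail)
pos 10 'a': at 1  emit P3@[10:10]
pos 11 'a': at 1 (via fail)  emit P3@[11:11]
pos 12 'd': at 2  emit P0@[11:12]
pos 13 'c': at 0 (via fail)
pos 14 'a': at 1  emit P3@[14:14]
pos 15 'd': at 2  emit P0@[14:15]
pos 16 'd': at 3 (via fail)
pos 17 'b': at 4
pos 18 'b': at 5
pos 19 'c': at 6
pos 20 'd': at 7
pos 21 'd': at 8  emit P1@[16:21],P4@[18:21]
pos 22 'd': at 3 (via fail)
pos 23 'b': at 4
pos 24 'b': at 5
pos 25 'c': at 6
pos 26 'd': at 7
pos 27 'd': at 8  emit P1@[22:27],P4@[24:27]
pos 28 'a': at 1 (via fail)  emit P3@[28:28]
pos 29 'c': at 9
pos 30 'd': at 10  emit P2@[28:30]

Result: [[1,3],[2,3],[3,0],[8,1],[8,4],[10,3],[11,3],[12,0],[14,3],[15,0],[21,1],[21,4],[27,1],[27,4],[28,3],[30,2]]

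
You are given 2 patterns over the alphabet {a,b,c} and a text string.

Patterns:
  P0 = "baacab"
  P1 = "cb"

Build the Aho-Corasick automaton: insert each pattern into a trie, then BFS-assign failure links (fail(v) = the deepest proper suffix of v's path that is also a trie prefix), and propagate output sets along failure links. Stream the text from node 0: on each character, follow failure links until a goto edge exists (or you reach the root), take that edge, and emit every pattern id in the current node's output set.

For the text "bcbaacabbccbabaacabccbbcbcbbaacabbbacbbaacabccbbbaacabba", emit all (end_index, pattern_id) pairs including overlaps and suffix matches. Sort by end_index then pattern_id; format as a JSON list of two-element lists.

Construct AC machine:
Trie (insert patterns):
  n0 'ε': b→1 c→7
  n1 'b': a→2
  n2 'ba': a→3
  n3 'baa': c→4
  n4 'baac': a→5
  n5 'baaca': b→6
  n6 'baacab': ·  [P0 ends]
  n7 'c': b→8
  n8 'cb': ·  [P1 ends]

BFS fail/out derivation:
  fail(1) 'b': from fail(0)=0 chase 'b': 0 ⇒ 0;  out=∅∪out(0)=∅
  fail(7) 'c': from fail(0)=0 chase 'c': 0 ⇒ 0;  out=∅∪out(0)=∅
  fail(2) 'ba': from fail(1)=0 chase 'a': 0 ⇒ 0;  out=∅∪out(0)=∅
  fail(8) 'cb': from fail(7)=0 chase 'b': 0 ⇒ 1;  out={1}∪out(1)={1}
  fail(3) 'baa': from fail(2)=0 chase 'a': 0 ⇒ 0;  out=∅∪out(0)=∅
  fail(4) 'baac': from fail(3)=0 chase 'c': 0 ⇒ 7;  out=∅∪out(7)=∅
  fail(5) 'baaca': from fail(4)=7 chase 'a': 7→0 ⇒ 0;  out=∅∪out(0)=∅
  fail(6) 'baacab': from fail(5)=0 chase 'b': 0 ⇒ 1;  out={0}∪out(1)={0}

Scan:
[0] read 'b'  n0⇒n1
[1] read 'c'  n1⇒n7 (fail-walked)
[2] read 'b'  n7⇒n8  → match P1@[1:2]
[3] read 'a'  n8⇒n2 (fail-walked)
[4] read 'a'  n2⇒n3
[5] read 'c'  n3⇒n4
[6] read 'a'  n4⇒n5
[7] read 'b'  n5⇒n6  → match P0@[2:7]
[8] read 'b'  n6⇒n1 (fail-walked)
[9] read 'c'  n1⇒n7 (fail-walked)
[10] read 'c'  n7⇒n7 (fail-walked)
[11] read 'b'  n7⇒n8  → match P1@[10:11]
[12] read 'a'  n8⇒n2 (fail-walked)
[13] read 'b'  n2⇒n1 (fail-walked)
[14] read 'a'  n1⇒n2
[15] read 'a'  n2⇒n3
[16] read 'c'  n3⇒n4
[17] read 'a'  n4⇒n5
[18] read 'b'  n5⇒n6  → match P0@[13:18]
[19] read 'c'  n6⇒n7 (fail-walked)
[20] read 'c'  n7⇒n7 (fail-walked)
[21] read 'b'  n7⇒n8  → match P1@[20:21]
[22] read 'b'  n8⇒n1 (fail-walked)
[23] read 'c'  n1⇒n7 (fail-walked)
[24] read 'b'  n7⇒n8  → match P1@[23:24]
[25] read 'c'  n8⇒n7 (fail-walked)
[26] read 'b'  n7⇒n8  → match P1@[25:26]
[27] read 'b'  n8⇒n1 (fail-walked)
[28] read 'a'  n1⇒n2
[29] read 'a'  n2⇒n3
[30] read 'c'  n3⇒n4
[31] read 'a'  n4⇒n5
[32] read 'b'  n5⇒n6  → match P0@[27:32]
[33] read 'b'  n6⇒n1 (fail-walked)
[34] read 'b'  n1⇒n1 (fail-walked)
[35] read 'a'  n1⇒n2
[36] read 'c'  n2⇒n7 (fail-walked)
[37] read 'b'  n7⇒n8  → match P1@[36:37]
[38] read 'b'  n8⇒n1 (fail-walked)
[39] read 'a'  n1⇒n2
[40] read 'a'  n2⇒n3
[41] read 'c'  n3⇒n4
[42] read 'a'  n4⇒n5
[43] read 'b'  n5⇒n6  → match P0@[38:43]
[44] read 'c'  n6⇒n7 (fail-walked)
[45] read 'c'  n7⇒n7 (fail-walked)
[46] read 'b'  n7⇒n8  → match P1@[45:46]
[47] read 'b'  n8⇒n1 (fail-walked)
[48] read 'b'  n1⇒n1 (fail-walked)
[49] read 'a'  n1⇒n2
[50] read 'a'  n2⇒n3
[51] read 'c'  n3⇒n4
[52] read 'a'  n4⇒n5
[53] read 'b'  n5⇒n6  → match P0@[48:53]
[54] read 'b'  n6⇒n1 (fail-walked)
[55] read 'a'  n1⇒n2

Result: [[2,1],[7,0],[11,1],[18,0],[21,1],[24,1],[26,1],[32,0],[37,1],[43,0],[46,1],[53,0]]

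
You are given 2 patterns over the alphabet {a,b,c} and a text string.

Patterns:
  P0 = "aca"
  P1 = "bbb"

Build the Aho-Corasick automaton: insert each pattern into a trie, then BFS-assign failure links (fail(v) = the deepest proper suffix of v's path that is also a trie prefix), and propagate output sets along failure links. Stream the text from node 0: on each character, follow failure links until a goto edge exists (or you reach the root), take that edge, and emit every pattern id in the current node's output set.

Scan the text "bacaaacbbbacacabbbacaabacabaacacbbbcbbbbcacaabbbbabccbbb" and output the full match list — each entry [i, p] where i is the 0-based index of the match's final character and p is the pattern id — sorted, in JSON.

Build automaton:
Trie (insert patterns):
  n0 'ε': a→1 b→4
  n1 'a': c→2
  n2 'ac': a→3
  n3 'aca': ·  ←P0
  n4 'b': b→5
  n5 'bb': b→6
  n6 'bbb': ·  ←P1

BFS fail/out derivation:
  n1('a'): parent n0 fail=0; on 'a' 0 → fail=0;  out ∅∪∅=∅
  n4('b'): parent n0 fail=0; on 'b' 0 → fail=0;  out ∅∪∅=∅
  n2('ac'): parent n1 fail=0; on 'c' 0 → fail=0;  out ∅∪∅=∅
  n5('bb'): parent n4 fail=0; on 'b' 0 → fail=4;  out ∅∪∅=∅
  n3('aca'): parent n2 fail=0; on 'a' 0 → fail=1;  out {0}∪∅={0}
  n6('bbb'): parent n5 fail=4; on 'b' 4 → fail=5;  out {1}∪∅={1}

Scan:
[0] read 'b'  n0⇒n4
[1] read 'a'  n4⇒n1 (via fail)
[2] read 'c'  n1⇒n2
[3] read 'a'  n2⇒n3  emit P0@[1:3]
[4] read 'a'  n3⇒n1 (via fail)
[5] read 'a'  n1⇒n1 (via fail)
[6] read 'c'  n1⇒n2
[7] read 'b'  n2⇒n4 (via fail)
[8] read 'b'  n4⇒n5
[9] read 'b'  n5⇒n6  emit P1@[7:9]
[10] read 'a'  n6⇒n1 (via fail)
[11] read 'c'  n1⇒n2
[12] read 'a'  n2⇒n3  emit P0@[10:12]
[13] read 'c'  n3⇒n2 (via fail)
[14] read 'a'  n2⇒n3  emit P0@[12:14]
[15] read 'b'  n3⇒n4 (via fail)
[16] read 'b'  n4⇒n5
[17] read 'b'  n5⇒n6  emit P1@[15:17]
[18] read 'a'  n6⇒n1 (via fail)
[19] read 'c'  n1⇒n2
[20] read 'a'  n2⇒n3  emit P0@[18:20]
[21] read 'a'  n3⇒n1 (via fail)
[22] read 'b'  n1⇒n4 (via fail)
[23] read 'a'  n4⇒n1 (via fail)
[24] read 'c'  n1⇒n2
[25] read 'a'  n2⇒n3  emit P0@[23:25]
[26] read 'b'  n3⇒n4 (via fail)
[27] read 'a'  n4⇒n1 (via fail)
[28] read 'a'  n1⇒n1 (via fail)
[29] read 'c'  n1⇒n2
[30] read 'a'  n2⇒n3  emit P0@[28:30]
[31] read 'c'  n3⇒n2 (via fail)
[32] read 'b'  n2⇒n4 (via fail)
[33] read 'b'  n4⇒n5
[34] read 'b'  n5⇒n6  emit P1@[32:34]
[35] read 'c'  n6⇒n0 (via fail)
[36] read 'b'  n0⇒n4
[37] read 'b'  n4⇒n5
[38] read 'b'  n5⇒n6  emit P1@[36:38]
[39] read 'b'  n6⇒n6 (via fail)  emit P1@[37:39]
[40] read 'c'  n6⇒n0 (via fail)
[41] read 'a'  n0⇒n1
[42] read 'c'  n1⇒n2
[43] read 'a'  n2⇒n3  emit P0@[41:43]
[44] read 'a'  n3⇒n1 (via fail)
[45] read 'b'  n1⇒n4 (via fail)
[46] read 'b'  n4⇒n5
[47] read 'b'  n5⇒n6  emit P1@[45:47]
[48] read 'b'  n6⇒n6 (via fail)  emit P1@[46:48]
[49] read 'a'  n6⇒n1 (via fail)
[50] read 'b'  n1⇒n4 (via fail)
[51] read 'c'  n4⇒n0 (via fail)
[52] read 'c'  n0⇒n0
[53] read 'b'  n0⇒n4
[54] read 'b'  n4⇒n5
[55] read 'b'  n5⇒n6  emit P1@[53:55]

Result: [[3,0],[9,1],[12,0],[14,0],[17,1],[20,0],[25,0],[30,0],[34,1],[38,1],[39,1],[43,0],[47,1],[48,1],[55,1]]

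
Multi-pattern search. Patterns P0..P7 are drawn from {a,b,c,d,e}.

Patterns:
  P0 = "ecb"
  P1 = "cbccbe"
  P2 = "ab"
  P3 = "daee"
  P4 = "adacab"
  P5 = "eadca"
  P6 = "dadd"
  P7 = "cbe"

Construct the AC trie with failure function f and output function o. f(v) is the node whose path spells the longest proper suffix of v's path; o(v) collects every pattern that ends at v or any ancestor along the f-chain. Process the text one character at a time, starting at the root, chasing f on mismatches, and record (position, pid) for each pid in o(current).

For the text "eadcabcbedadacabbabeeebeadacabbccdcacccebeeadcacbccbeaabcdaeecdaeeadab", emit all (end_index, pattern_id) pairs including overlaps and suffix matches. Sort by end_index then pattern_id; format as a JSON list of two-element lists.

Build:
Trie nodes:
  0='ε' goto a→10 c→4 d→12 e→1
  1='e' goto a→21 c→2
  2='ec' goto b→3
  3='ecb' goto ·  [P0 ends]
  4='c' goto b→5
  5='cb' goto c→6 e→27
  6='cbc' goto c→7
  7='cbcc' goto b→8
  8='cbccb' goto e→9
  9='cbccbe' goto ·  [P1 ends]
  10='a' goto b→11 d→16
  11='ab' goto ·  [P2 ends]
  12='d' goto a→13
  13='da' goto d→25 e→14
  14='dae' goto e→15
  15='daee' goto ·  [P3 ends]
  16='ad' goto a→17
  17='ada' goto c→18
  18='adac' goto a→19
  19='adaca' goto b→20
  20='adacab' goto ·  [P4 ends]
  21='ea' goto d→22
  22='ead' goto c→23
  23='eadc' goto a→24
  24='eadca' goto ·  [P5 ends]
  25='dad' goto d→26
  26='dadd' goto ·  [P6 ends]
  27='cbe' goto ·  [P7 ends]

Failure links (BFS by depth):
  n1('e'): parent n0 fail=0; on 'e' 0 → fail=0;  out ∅∪∅=∅
  n4('c'): parent n0 fail=0; on 'c' 0 → fail=0;  out ∅∪∅=∅
  n10('a'): parent n0 fail=0; on 'a' 0 → fail=0;  out ∅∪∅=∅
  n12('d'): parent n0 fail=0; on 'd' 0 → fail=0;  out ∅∪∅=∅
  n2('ec'): parent n1 fail=0; on 'c' 0 → fail=4;  out ∅∪∅=∅
  n5('cb'): parent n4 fail=0; on 'b' 0 → fail=0;  out ∅∪∅=∅
  n11('ab'): parent n10 fail=0; on 'b' 0 → fail=0;  out {2}∪∅={2}
  n13('da'): parent n12 fail=0; on 'a' 0 → fail=10;  out ∅∪∅=∅
  n16('ad'): parent n10 fail=0; on 'd' 0 → fail=12;  out ∅∪∅=∅
  n21('ea'): parent n1 fail=0; on 'a' 0 → fail=10;  out ∅∪∅=∅
  n3('ecb'): parent n2 fail=4; on 'b' 4 → fail=5;  out {0}∪∅={0}
  n6('cbc'): parent n5 fail=0; on 'c' 0 → fail=4;  out ∅∪∅=∅
  n14('dae'): parent n13 fail=10; on 'e' 10→0 → fail=1;  out ∅∪∅=∅
  n17('ada'): parent n16 fail=12; on 'a' 12 → fail=13;  out ∅∪∅=∅
  n22('ead'): parent n21 fail=10; on 'd' 10 → fail=16;  out ∅∪∅=∅
  n25('dad'): parent n13 fail=10; on 'd' 10 → fail=16;  out ∅∪∅=∅
  n27('cbe'): parent n5 fail=0; on 'e' 0 → fail=1;  out {7}∪∅={7}
  n7('cbcc'): parent n6 fail=4; on 'c' 4→0 → fail=4;  out ∅∪∅=∅
  n15('daee'): parent n14 fail=1; on 'e' 1→0 → fail=1;  out {3}∪∅={3}
  n18('adac'): parent n17 fail=13; on 'c' 13→10→0 → fail=4;  out ∅∪∅=∅
  n23('eadc'): parent n22 fail=16; on 'c' 16→12→0 → fail=4;  out ∅∪∅=∅
  n26('dadd'): parent n25 fail=16; on 'd' 16→12→0 → fail=12;  out {6}∪∅={6}
  n8('cbccb'): parent n7 fail=4; on 'b' 4 → fail=5;  out ∅∪∅=∅
  n19('adaca'): parent n18 fail=4; on 'a' 4→0 → fail=10;  out ∅∪∅=∅
  n24('eadca'): parent n23 fail=4; on 'a' 4→0 → fail=10;  out {5}∪∅={5}
  n9('cbccbe'): parent n8 fail=5; on 'e' 5 → fail=27;  out {1}∪{7}={1,7}
  n20('adacab'): parent n19 fail=10; on 'b' 10 → fail=11;  out {4}∪{2}={2,4}

Run:
[0] read 'e'  n0⇒n1
[1] read 'a'  n1⇒n21
[2] read 'd'  n21⇒n22
[3] read 'c'  n22⇒n23
[4] read 'a'  n23⇒n24  ** P5@[0:4]
[5] read 'b'  n24⇒n11 ·f  ** P2@[4:5]
[6] read 'c'  n11⇒n4 ·f
[7] read 'b'  n4⇒n5
[8] read 'e'  n5⇒n27  ** P7@[6:8]
[9] read 'd'  n27⇒n12 ·f
[10] read 'a'  n12⇒n13
[11] read 'd'  n13⇒n25
[12] read 'a'  n25⇒n17 ·f
[13] read 'c'  n17⇒n18
[14] read 'a'  n18⇒n19
[15] read 'b'  n19⇒n20  ** P2@[14:15],P4@[10:15]
[16] read 'b'  n20⇒n0 ·f
[17] read 'a'  n0⇒n10
[18] read 'b'  n10⇒n11  ** P2@[17:18]
[19] read 'e'  n11⇒n1 ·f
[20] read 'e'  n1⇒n1 ·f
[21] read 'e'  n1⇒n1 ·f
[22] read 'b'  n1⇒n0 ·f
[23] read 'e'  n0⇒n1
[24] read 'a'  n1⇒n21
[25] read 'd'  n21⇒n22
[26] read 'a'  n22⇒n17 ·f
[27] read 'c'  n17⇒n18
[28] read 'a'  n18⇒n19
[29] read 'b'  n19⇒n20  ** P2@[28:29],P4@[24:29]
[30] read 'b'  n20⇒n0 ·f
[31] read 'c'  n0⇒n4
[32] read 'c'  n4⇒n4 ·f
[33] read 'd'  n4⇒n12 ·f
[34] read 'c'  n12⇒n4 ·f
[35] read 'a'  n4⇒n10 ·f
[36] read 'c'  n10⇒n4 ·f
[37] read 'c'  n4⇒n4 ·f
[38] read 'c'  n4⇒n4 ·f
[39] read 'e'  n4⇒n1 ·f
[40] read 'b'  n1⇒n0 ·f
[41] read 'e'  n0⇒n1
[42] read 'e'  n1⇒n1 ·f
[43] read 'a'  n1⇒n21
[44] read 'd'  n21⇒n22
[45] read 'c'  n22⇒n23
[46] read 'a'  n23⇒n24  ** P5@[42:46]
[47] read 'c'  n24⇒n4 ·f
[48] read 'b'  n4⇒n5
[49] read 'c'  n5⇒n6
[50] read 'c'  n6⇒n7
[51] read 'b'  n7⇒n8
[52] read 'e'  n8⇒n9  ** P1@[47:52],P7@[50:52]
[53] read 'a'  n9⇒n21 ·f
[54] read 'a'  n21⇒n10 ·f
[55] read 'b'  n10⇒n11  ** P2@[54:55]
[56] read 'c'  n11⇒n4 ·f
[57] read 'd'  n4⇒n12 ·f
[58] read 'a'  n12⇒n13
[59] read 'e'  n13⇒n14
[60] read 'e'  n14⇒n15  ** P3@[57:60]
[61] read 'c'  n15⇒n2 ·f
[62] read 'd'  n2⇒n12 ·f
[63] read 'a'  n12⇒n13
[64] read 'e'  n13⇒n14
[65] read 'e'  n14⇒n15  ** P3@[62:65]
[66] read 'a'  n15⇒n21 ·f
[67] read 'd'  n21⇒n22
[68] read 'a'  n22⇒n17 ·f
[69] read 'b'  n17⇒n11 ·f  ** P2@[68:69]

All matches (sorted): [[4,5],[5,2],[8,7],[15,2],[15,4],[18,2],[29,2],[29,4],[46,5],[52,1],[52,7],[55,2],[60,3],[65,3],[69,2]]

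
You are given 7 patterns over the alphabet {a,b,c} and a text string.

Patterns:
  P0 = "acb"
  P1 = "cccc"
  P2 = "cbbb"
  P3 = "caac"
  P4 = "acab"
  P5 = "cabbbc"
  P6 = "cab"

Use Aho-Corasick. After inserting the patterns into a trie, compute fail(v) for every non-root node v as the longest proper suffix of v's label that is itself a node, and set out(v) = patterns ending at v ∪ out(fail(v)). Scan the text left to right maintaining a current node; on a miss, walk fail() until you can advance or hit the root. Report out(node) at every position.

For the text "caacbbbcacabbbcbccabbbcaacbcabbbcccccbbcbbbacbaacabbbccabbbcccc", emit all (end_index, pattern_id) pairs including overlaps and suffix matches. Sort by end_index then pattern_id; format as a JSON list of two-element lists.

Build:
Trie (insert patterns):
  n0 'ε': a→1 c→4
  n1 'a': c→2
  n2 'ac': a→14 b→3
  n3 'acb': ·  ←P0
  n4 'c': a→11 b→8 c→5
  n5 'cc': c→6
  n6 'ccc': c→7
  n7 'cccc': ·  ←P1
  n8 'cb': b→9
  n9 'cbb': b→10
  n10 'cbbb': ·  ←P2
  n11 'ca': a→12 b→16
  n12 'caa': c→13
  n13 'caac': ·  ←P3
  n14 'aca': b→15
  n15 'acab': ·  ←P4
  n16 'cab': b→17  ←P6
  n17 'cabb': b→18
  n18 'cabbb': c→19
  n19 'cabbbc': ·  ←P5

Failure links (BFS by depth):
  fail(1) 'a': from fail(0)=0 chase 'a': 0 ⇒ 0;  out=∅∪out(0)=∅
  fail(4) 'c': from fail(0)=0 chase 'c': 0 ⇒ 0;  out=∅∪out(0)=∅
  fail(2) 'ac': from fail(1)=0 chase 'c': 0 ⇒ 4;  out=∅∪out(4)=∅
  fail(5) 'cc': from fail(4)=0 chase 'c': 0 ⇒ 4;  out=∅∪out(4)=∅
  fail(8) 'cb': from fail(4)=0 chase 'b': 0 ⇒ 0;  out=∅∪out(0)=∅
  fail(11) 'ca': from fail(4)=0 chase 'a': 0 ⇒ 1;  out=∅∪out(1)=∅
  fail(3) 'acb': from fail(2)=4 chase 'b': 4 ⇒ 8;  out={0}∪out(8)={0}
  fail(6) 'ccc': from fail(5)=4 chase 'c': 4 ⇒ 5;  out=∅∪out(5)=∅
  fail(9) 'cbb': from fail(8)=0 chase 'b': 0 ⇒ 0;  out=∅∪out(0)=∅
  fail(12) 'caa': from fail(11)=1 chase 'a': 1→0 ⇒ 1;  out=∅∪out(1)=∅
  fail(14) 'aca': from fail(2)=4 chase 'a': 4 ⇒ 11;  out=∅∪out(11)=∅
  fail(16) 'cab': from fail(11)=1 chase 'b': 1→0 ⇒ 0;  out={6}∪out(0)={6}
  fail(7) 'cccc': from fail(6)=5 chase 'c': 5 ⇒ 6;  out={1}∪out(6)={1}
  fail(10) 'cbbb': from fail(9)=0 chase 'b': 0 ⇒ 0;  out={2}∪out(0)={2}
  fail(13) 'caac': from fail(12)=1 chase 'c': 1 ⇒ 2;  out={3}∪out(2)={3}
  fail(15) 'acab': from fail(14)=11 chase 'b': 11 ⇒ 16;  out={4}∪out(16)={4,6}
  fail(17) 'cabb': from fail(16)=0 chase 'b': 0 ⇒ 0;  out=∅∪out(0)=∅
  fail(18) 'cabbb': from fail(17)=0 chase 'b': 0 ⇒ 0;  out=∅∪out(0)=∅
  fail(19) 'cabbbc': from fail(18)=0 chase 'c': 0 ⇒ 4;  out={5}∪out(4)={5}

Run:
i=0 'c': node 0→4
i=1 'a': node 4→11
i=2 'a': node 11→12
i=3 'c': node 12→13  → match P3@[0:3]
i=4 'b': node 13→3 ·f  → match P0@[2:4]
i=5 'b': node 3→9 ·f
i=6 'b': node 9→10  → match P2@[3:6]
i=7 'c': node 10→4 ·f
i=8 'a': node 4→11
i=9 'c': node 11→2 ·f
i=10 'a': node 2→14
i=11 'b': node 14→15  → match P4@[8:11],P6@[9:11]
i=12 'b': node 15→17 ·f
i=13 'b': node 17→18
i=14 'c': node 18→19  → match P5@[9:14]
i=15 'b': node 19→8 ·f
i=16 'c': node 8→4 ·f
i=17 'c': node 4→5
i=18 'a': node 5→11 ·f
i=19 'b': node 11→16  → match P6@[17:19]
i=20 'b': node 16→17
i=21 'b': node 17→18
i=22 'c': node 18→19  → match P5@[17:22]
i=23 'a': node 19→11 ·f
i=24 'a': node 11→12
i=25 'c': node 12→13  → match P3@[22:25]
i=26 'b': node 13→3 ·f  → match P0@[24:26]
i=27 'c': node 3→4 ·f
i=28 'a': node 4→11
i=29 'b': node 11→16  → match P6@[27:29]
i=30 'b': node 16→17
i=31 'b': node 17→18
i=32 'c': node 18→19  → match P5@[27:32]
i=33 'c': node 19→5 ·f
i=34 'c': node 5→6
i=35 'c': node 6→7  → match P1@[32:35]
i=36 'c': node 7→7 ·f  → match P1@[33:36]
i=37 'b': node 7→8 ·f
i=38 'b': node 8→9
i=39 'c': node 9→4 ·f
i=40 'b': node 4→8
i=41 'b': node 8→9
i=42 'b': node 9→10  → match P2@[39:42]
i=43 'a': node 10→1 ·f
i=44 'c': node 1→2
i=45 'b': node 2→3  → match P0@[43:45]
i=46 'a': node 3→1 ·f
i=47 'a': node 1→1 ·f
i=48 'c': node 1→2
i=49 'a': node 2→14
i=50 'b': node 14→15  → match P4@[47:50],P6@[48:50]
i=51 'b': node 15→17 ·f
i=52 'b': node 17→18
i=53 'c': node 18→19  → match P5@[48:53]
i=54 'c': node 19→5 ·f
i=55 'a': node 5→11 ·f
i=56 'b': node 11→16  → match P6@[54:56]
i=57 'b': node 16→17
i=58 'b': node 17→18
i=59 'c': node 18→19  → match P5@[54:59]
i=60 'c': node 19→5 ·f
i=61 'c': node 5→6
i=62 'c': node 6→7  → match P1@[59:62]

Result: [[3,3],[4,0],[6,2],[11,4],[11,6],[14,5],[19,6],[22,5],[25,3],[26,0],[29,6],[32,5],[35,1],[36,1],[42,2],[45,0],[50,4],[50,6],[53,5],[56,6],[59,5],[62,1]]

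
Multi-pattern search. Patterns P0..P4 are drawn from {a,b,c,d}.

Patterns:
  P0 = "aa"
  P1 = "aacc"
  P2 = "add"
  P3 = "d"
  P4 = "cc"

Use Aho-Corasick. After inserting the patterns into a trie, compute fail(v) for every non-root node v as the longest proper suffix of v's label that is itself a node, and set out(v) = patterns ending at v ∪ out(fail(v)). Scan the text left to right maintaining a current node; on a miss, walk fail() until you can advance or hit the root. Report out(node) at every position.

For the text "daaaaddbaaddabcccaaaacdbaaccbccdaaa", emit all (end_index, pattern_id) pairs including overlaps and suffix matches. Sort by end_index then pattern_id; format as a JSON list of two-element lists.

Construct AC machine:
Trie (insert patterns):
  n0 'ε': a→1 c→8 d→7
  n1 'a': a→2 d→5
  n2 'aa': c→3  ←P0
  n3 'aac': c→4
  n4 'aacc': ·  ←P1
  n5 'ad': d→6
  n6 'add': ·  ←P2
  n7 'd': ·  ←P3
  n8 'c': c→9
  n9 'cc': ·  ←P4

BFS fail/out derivation:
  n1('a'): parent n0 fail=0; on 'a' 0 → fail=0;  out ∅∪∅=∅
  n7('d'): parent n0 fail=0; on 'd' 0 → fail=0;  out {3}∪∅={3}
  n8('c'): parent n0 fail=0; on 'c' 0 → fail=0;  out ∅∪∅=∅
  n2('aa'): parent n1 fail=0; on 'a' 0 → fail=1;  out {0}∪∅={0}
  n5('ad'): parent n1 fail=0; on 'd' 0 → fail=7;  out ∅∪{3}={3}
  n9('cc'): parent n8 fail=0; on 'c' 0 → fail=8;  out {4}∪∅={4}
  n3('aac'): parent n2 fail=1; on 'c' 1→0 → fail=8;  out ∅∪∅=∅
  n6('add'): parent n5 fail=7; on 'd' 7→0 → fail=7;  out {2}∪{3}={2,3}
  n4('aacc'): parent n3 fail=8; on 'c' 8 → fail=9;  out {1}∪{4}={1,4}

Scan:
[0] read 'd'  n0⇒n7  emit P3@[0:0]
[1] read 'a'  n7⇒n1 ·f
[2] read 'a'  n1⇒n2  emit P0@[1:2]
[3] read 'a'  n2⇒n2 ·f  emit P0@[2:3]
[4] read 'a'  n2⇒n2 ·f  emit P0@[3:4]
[5] read 'd'  n2⇒n5 ·f  emit P3@[5:5]
[6] read 'd'  n5⇒n6  emit P2@[4:6],P3@[6:6]
[7] read 'b'  n6⇒n0 ·f
[8] read 'a'  n0⇒n1
[9] read 'a'  n1⇒n2  emit P0@[8:9]
[10] read 'd'  n2⇒n5 ·f  emit P3@[10:10]
[11] read 'd'  n5⇒n6  emit P2@[9:11],P3@[11:11]
[12] read 'a'  n6⇒n1 ·f
[13] read 'b'  n1⇒n0 ·f
[14] read 'c'  n0⇒n8
[15] read 'c'  n8⇒n9  emit P4@[14:15]
[16] read 'c'  n9⇒n9 ·f  emit P4@[15:16]
[17] read 'a'  n9⇒n1 ·f
[18] read 'a'  n1⇒n2  emit P0@[17:18]
[19] read 'a'  n2⇒n2 ·f  emit P0@[18:19]
[20] read 'a'  n2⇒n2 ·f  emit P0@[19:20]
[21] read 'c'  n2⇒n3
[22] read 'd'  n3⇒n7 ·f  emit P3@[22:22]
[23] read 'b'  n7⇒n0 ·f
[24] read 'a'  n0⇒n1
[25] read 'a'  n1⇒n2  emit P0@[24:25]
[26] read 'c'  n2⇒n3
[27] read 'c'  n3⇒n4  emit P1@[24:27],P4@[26:27]
[28] read 'b'  n4⇒n0 ·f
[29] read 'c'  n0⇒n8
[30] read 'c'  n8⇒n9  emit P4@[29:30]
[31] read 'd'  n9⇒n7 ·f  emit P3@[31:31]
[32] read 'a'  n7⇒n1 ·f
[33] read 'a'  n1⇒n2  emit P0@[32:33]
[34] read 'a'  n2⇒n2 ·f  emit P0@[33:34]

Result: [[0,3],[2,0],[3,0],[4,0],[5,3],[6,2],[6,3],[9,0],[10,3],[11,2],[11,3],[15,4],[16,4],[18,0],[19,0],[20,0],[22,3],[25,0],[27,1],[27,4],[30,4],[31,3],[33,0],[34,0]]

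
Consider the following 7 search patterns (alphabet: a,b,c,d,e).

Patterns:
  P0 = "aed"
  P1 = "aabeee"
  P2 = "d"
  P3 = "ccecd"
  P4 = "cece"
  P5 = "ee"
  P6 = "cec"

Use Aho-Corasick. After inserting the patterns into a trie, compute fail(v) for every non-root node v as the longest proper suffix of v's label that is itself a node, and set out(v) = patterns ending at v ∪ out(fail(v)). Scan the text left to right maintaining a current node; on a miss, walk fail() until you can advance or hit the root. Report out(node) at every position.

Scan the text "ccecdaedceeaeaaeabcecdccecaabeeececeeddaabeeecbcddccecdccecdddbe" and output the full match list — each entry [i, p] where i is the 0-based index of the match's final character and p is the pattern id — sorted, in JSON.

Build:
Trie nodes:
  n0 'ε': a→1 c→10 d→9 e→18
  n1 'a': a→4 e→2
  n2 'ae': d→3
  n3 'aed': ·  ←P0
  n4 'aa': b→5
  n5 'aab': e→6
  n6 'aabe': e→7
  n7 'aabee': e→8
  n8 'aabeee': ·  ←P1
  n9 'd': ·  ←P2
  n10 'c': c→11 e→15
  n11 'cc': e→12
  n12 'cce': c→13
  n13 'ccec': d→14
  n14 'ccecd': ·  ←P3
  n15 'ce': c→16
  n16 'cec': e→17  ←P6
  n17 'cece': ·  ←P4
  n18 'e': e→19
  n19 'ee': ·  ←P5

BFS fail/out derivation:
  fail(1) 'a': from fail(0)=0 chase 'a': 0 ⇒ 0;  out=∅∪out(0)=∅
  fail(9) 'd': from fail(0)=0 chase 'd': 0 ⇒ 0;  out={2}∪out(0)={2}
  fail(10) 'c': from fail(0)=0 chase 'c': 0 ⇒ 0;  out=∅∪out(0)=∅
  fail(18) 'e': from fail(0)=0 chase 'e': 0 ⇒ 0;  out=∅∪out(0)=∅
  fail(2) 'ae': from fail(1)=0 chase 'e': 0 ⇒ 18;  out=∅∪out(18)=∅
  fail(4) 'aa': from fail(1)=0 chase 'a': 0 ⇒ 1;  out=∅∪out(1)=∅
  fail(11) 'cc': from fail(10)=0 chase 'c': 0 ⇒ 10;  out=∅∪out(10)=∅
  fail(15) 'ce': from fail(10)=0 chase 'e': 0 ⇒ 18;  out=∅∪out(18)=∅
  fail(19) 'ee': from fail(18)=0 chase 'e': 0 ⇒ 18;  out={5}∪out(18)={5}
  fail(3) 'aed': from fail(2)=18 chase 'd': 18→0 ⇒ 9;  out={0}∪out(9)={0,2}
  fail(5) 'aab': from fail(4)=1 chase 'b': 1→0 ⇒ 0;  out=∅∪out(0)=∅
  fail(12) 'cce': from fail(11)=10 chase 'e': 10 ⇒ 15;  out=∅∪out(15)=∅
  fail(16) 'cec': from fail(15)=18 chase 'c': 18→0 ⇒ 10;  out={6}∪out(10)={6}
  fail(6) 'aabe': from fail(5)=0 chase 'e': 0 ⇒ 18;  out=∅∪out(18)=∅
  fail(13) 'ccec': from fail(12)=15 chase 'c': 15 ⇒ 16;  out=∅∪out(16)={6}
  fail(17) 'cece': from fail(16)=10 chase 'e': 10 ⇒ 15;  out={4}∪out(15)={4}
  fail(7) 'aabee': from fail(6)=18 chase 'e': 18 ⇒ 19;  out=∅∪out(19)={5}
  fail(14) 'ccecd': from fail(13)=16 chase 'd': 16→10→0 ⇒ 9;  out={3}∪out(9)={2,3}
  fail(8) 'aabeee': from fail(7)=19 chase 'e': 19→18 ⇒ 19;  out={1}∪out(19)={1,5}

Text stream:
pos 0 'c': at 10
pos 1 'c': at 11
pos 2 'e': at 12
pos 3 'c': at 13  → match P6@[1:3]
pos 4 'd': at 14  → match P2@[4:4],P3@[0:4]
pos 5 'a': at 1 (fail-walked)
pos 6 'e': at 2
pos 7 'd': at 3  → match P0@[5:7],P2@[7:7]
pos 8 'c': at 10 (fail-walked)
pos 9 'e': at 15
pos 10 'e': at 19 (fail-walked)  → match P5@[9:10]
pos 11 'a': at 1 (fail-walked)
pos 12 'e': at 2
pos 13 'a': at 1 (fail-walked)
pos 14 'a': at 4
pos 15 'e': at 2 (fail-walked)
pos 16 'a': at 1 (fail-walked)
pos 17 'b': at 0 (fail-walked)
pos 18 'c': at 10
pos 19 'e': at 15
pos 20 'c': at 16  → match P6@[18:20]
pos 21 'd': at 9 (fail-walked)  → match P2@[21:21]
pos 22 'c': at 10 (fail-walked)
pos 23 'c': at 11
pos 24 'e': at 12
pos 25 'c': at 13  → match P6@[23:25]
pos 26 'a': at 1 (fail-walked)
pos 27 'a': at 4
pos 28 'b': at 5
pos 29 'e': at 6
pos 30 'e': at 7  → match P5@[29:30]
pos 31 'e': at 8  → match P1@[26:31],P5@[30:31]
pos 32 'c': at 10 (fail-walked)
pos 33 'e': at 15
pos 34 'c': at 16  → match P6@[32:34]
pos 35 'e': at 17  → match P4@[32:35]
pos 36 'e': at 19 (fail-walked)  → match P5@[35:36]
pos 37 'd': at 9 (fail-walked)  → match P2@[37:37]
pos 38 'd': at 9 (fail-walked)  → match P2@[38:38]
pos 39 'a': at 1 (fail-walked)
pos 40 'a': at 4
pos 41 'b': at 5
pos 42 'e': at 6
pos 43 'e': at 7  → match P5@[42:43]
pos 44 'e': at 8  → match P1@[39:44],P5@[43:44]
pos 45 'c': at 10 (fail-walked)
pos 46 'b': at 0 (fail-walked)
pos 47 'c': at 10
pos 48 'd': at 9 (fail-walked)  → match P2@[48:48]
pos 49 'd': at 9 (fail-walked)  → match P2@[49:49]
pos 50 'c': at 10 (fail-walked)
pos 51 'c': at 11
pos 52 'e': at 12
pos 53 'c': at 13  → match P6@[51:53]
pos 54 'd': at 14  → match P2@[54:54],P3@[50:54]
pos 55 'c': at 10 (fail-walked)
pos 56 'c': at 11
pos 57 'e': at 12
pos 58 'c': at 13  → match P6@[56:58]
pos 59 'd': at 14  → match P2@[59:59],P3@[55:59]
pos 60 'd': at 9 (fail-walked)  → match P2@[60:60]
pos 61 'd': at 9 (fail-walked)  → match P2@[61:61]
pos 62 'b': at 0 (fail-walked)
pos 63 'e': at 18

Result: [[3,6],[4,2],[4,3],[7,0],[7,2],[10,5],[20,6],[21,2],[25,6],[30,5],[31,1],[31,5],[34,6],[35,4],[36,5],[37,2],[38,2],[43,5],[44,1],[44,5],[48,2],[49,2],[53,6],[54,2],[54,3],[58,6],[59,2],[59,3],[60,2],[61,2]]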